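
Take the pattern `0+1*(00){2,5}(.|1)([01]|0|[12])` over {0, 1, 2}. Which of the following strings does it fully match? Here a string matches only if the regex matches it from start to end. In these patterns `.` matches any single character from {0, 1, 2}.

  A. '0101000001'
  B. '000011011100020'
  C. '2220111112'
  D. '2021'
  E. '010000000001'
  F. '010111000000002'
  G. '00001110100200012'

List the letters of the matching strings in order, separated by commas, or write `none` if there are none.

A → no match
B → no match
C → no match — must start with '0'
D → no match — must start with '0'
E → match
F → no match
G → no match

E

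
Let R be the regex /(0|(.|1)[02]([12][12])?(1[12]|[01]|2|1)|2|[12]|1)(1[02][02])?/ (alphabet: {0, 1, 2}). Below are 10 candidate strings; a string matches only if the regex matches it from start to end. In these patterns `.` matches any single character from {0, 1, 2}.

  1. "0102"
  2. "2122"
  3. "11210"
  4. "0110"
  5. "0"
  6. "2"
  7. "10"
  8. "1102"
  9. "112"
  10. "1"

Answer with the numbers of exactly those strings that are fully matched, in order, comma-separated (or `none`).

1, 2, 5, 6, 8, 10

1 → match
2 → match
3 → no match
4 → no match
5 → match
6 → match
7 → no match
8 → match
9 → no match
10 → match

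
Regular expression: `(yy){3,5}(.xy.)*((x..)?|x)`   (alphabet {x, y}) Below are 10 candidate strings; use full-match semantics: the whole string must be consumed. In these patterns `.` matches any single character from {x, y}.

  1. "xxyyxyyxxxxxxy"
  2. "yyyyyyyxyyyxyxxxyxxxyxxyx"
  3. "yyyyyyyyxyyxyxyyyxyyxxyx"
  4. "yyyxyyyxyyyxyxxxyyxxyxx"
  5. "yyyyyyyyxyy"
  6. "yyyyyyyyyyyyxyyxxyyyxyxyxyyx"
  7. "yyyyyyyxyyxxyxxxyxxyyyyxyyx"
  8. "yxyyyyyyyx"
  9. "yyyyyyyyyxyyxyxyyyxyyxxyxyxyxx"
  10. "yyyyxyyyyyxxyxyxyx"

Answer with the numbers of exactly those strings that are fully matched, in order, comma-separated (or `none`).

2, 5

1 → no match — must start with "yy"
2 → match
3 → no match
4 → no match
5 → match
6 → no match
7 → no match
8 → no match — must start with "yy"
9 → no match
10 → no match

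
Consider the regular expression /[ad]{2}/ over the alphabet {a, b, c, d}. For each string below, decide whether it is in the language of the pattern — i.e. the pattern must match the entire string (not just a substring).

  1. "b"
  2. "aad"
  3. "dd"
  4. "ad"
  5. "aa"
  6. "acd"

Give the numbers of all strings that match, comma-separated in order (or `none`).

1 → no match
2 → no match
3 → match
4 → match
5 → match
6 → no match

3, 4, 5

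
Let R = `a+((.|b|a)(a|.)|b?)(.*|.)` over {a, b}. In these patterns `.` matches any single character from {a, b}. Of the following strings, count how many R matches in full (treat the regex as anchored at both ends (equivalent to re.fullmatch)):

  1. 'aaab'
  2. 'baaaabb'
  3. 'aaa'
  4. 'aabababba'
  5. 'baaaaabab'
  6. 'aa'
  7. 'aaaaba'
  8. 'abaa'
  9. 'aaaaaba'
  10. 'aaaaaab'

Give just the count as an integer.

8

1 → match
2 → no match — must start with 'a'
3 → match
4 → match
5 → no match — must start with 'a'
6 → match
7 → match
8 → match
9 → match
10 → match
Total matched: 8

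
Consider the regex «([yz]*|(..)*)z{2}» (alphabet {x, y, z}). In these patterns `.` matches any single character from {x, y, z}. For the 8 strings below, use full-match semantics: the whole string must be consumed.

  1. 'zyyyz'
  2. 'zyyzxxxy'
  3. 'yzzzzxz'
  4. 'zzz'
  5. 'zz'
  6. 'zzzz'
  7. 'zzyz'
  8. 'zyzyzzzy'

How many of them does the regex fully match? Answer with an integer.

1 → no match
2 → no match — must end with 'z'
3 → no match
4 → match
5 → match
6 → match
7 → no match
8 → no match — must end with 'z'
Total matched: 3

3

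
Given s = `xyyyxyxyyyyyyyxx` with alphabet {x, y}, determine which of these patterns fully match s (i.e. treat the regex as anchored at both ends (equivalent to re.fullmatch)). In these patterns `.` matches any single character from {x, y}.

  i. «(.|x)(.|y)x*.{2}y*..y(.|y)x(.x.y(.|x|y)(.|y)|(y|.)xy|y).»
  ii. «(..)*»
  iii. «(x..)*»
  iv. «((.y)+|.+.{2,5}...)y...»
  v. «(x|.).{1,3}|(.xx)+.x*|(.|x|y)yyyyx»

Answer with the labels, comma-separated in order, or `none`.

i → no match
ii → match
iii → no match
iv → match
v → no match

ii, iv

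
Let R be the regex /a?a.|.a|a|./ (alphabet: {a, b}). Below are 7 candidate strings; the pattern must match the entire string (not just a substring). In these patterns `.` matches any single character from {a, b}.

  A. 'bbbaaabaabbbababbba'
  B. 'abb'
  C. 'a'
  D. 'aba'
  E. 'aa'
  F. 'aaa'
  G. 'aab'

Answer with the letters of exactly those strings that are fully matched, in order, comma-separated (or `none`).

C, E, F, G

A → no match
B. 'abb' → no match
C. 'a' → match
D. 'aba' → no match
E. 'aa' → match
F. 'aaa' → match
G. 'aab' → match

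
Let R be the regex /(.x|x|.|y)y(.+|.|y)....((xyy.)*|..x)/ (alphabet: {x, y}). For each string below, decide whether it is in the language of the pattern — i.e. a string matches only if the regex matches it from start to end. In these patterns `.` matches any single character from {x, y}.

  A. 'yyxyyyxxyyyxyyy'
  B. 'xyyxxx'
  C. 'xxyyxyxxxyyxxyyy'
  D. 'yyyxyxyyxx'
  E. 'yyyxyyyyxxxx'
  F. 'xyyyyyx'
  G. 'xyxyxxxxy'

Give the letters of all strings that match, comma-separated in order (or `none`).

A, C, D, E, F, G

A → match
B → no match
C → match
D → match
E → match
F → match
G → match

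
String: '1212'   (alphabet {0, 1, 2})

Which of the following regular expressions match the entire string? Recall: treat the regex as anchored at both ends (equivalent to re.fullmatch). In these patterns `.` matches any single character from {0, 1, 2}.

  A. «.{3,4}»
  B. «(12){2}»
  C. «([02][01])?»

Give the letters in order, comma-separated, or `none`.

A → match
B → match
C → no match

A, B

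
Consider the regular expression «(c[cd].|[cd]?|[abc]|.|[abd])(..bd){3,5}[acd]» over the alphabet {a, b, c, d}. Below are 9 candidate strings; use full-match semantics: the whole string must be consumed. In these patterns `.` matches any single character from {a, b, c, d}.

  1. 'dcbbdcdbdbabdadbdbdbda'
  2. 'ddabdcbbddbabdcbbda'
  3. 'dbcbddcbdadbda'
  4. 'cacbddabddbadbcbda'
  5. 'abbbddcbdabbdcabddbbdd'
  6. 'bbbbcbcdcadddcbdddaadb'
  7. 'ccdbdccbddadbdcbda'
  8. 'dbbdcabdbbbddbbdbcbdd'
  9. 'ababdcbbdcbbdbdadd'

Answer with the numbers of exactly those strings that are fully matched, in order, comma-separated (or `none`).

1 → match
2 → no match
3 → match
4 → no match
5 → match
6 → no match
7 → no match
8 → match
9 → no match

1, 3, 5, 8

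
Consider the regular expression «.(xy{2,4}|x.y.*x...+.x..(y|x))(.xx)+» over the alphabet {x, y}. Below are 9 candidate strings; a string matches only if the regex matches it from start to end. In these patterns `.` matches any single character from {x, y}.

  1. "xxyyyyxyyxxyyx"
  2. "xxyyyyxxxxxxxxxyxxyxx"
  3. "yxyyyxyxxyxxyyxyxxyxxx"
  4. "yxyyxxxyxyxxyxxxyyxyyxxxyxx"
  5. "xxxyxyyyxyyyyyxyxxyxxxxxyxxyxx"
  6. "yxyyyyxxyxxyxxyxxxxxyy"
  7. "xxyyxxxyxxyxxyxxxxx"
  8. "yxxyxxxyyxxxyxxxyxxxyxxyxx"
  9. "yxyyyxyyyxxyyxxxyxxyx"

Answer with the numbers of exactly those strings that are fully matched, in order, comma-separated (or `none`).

2, 5, 7, 8

1 → no match — must end with "xx"
2 → match
3 → no match
4 → no match
5 → match
6 → no match — must end with "xx"
7 → match
8 → match
9 → no match — must end with "xx"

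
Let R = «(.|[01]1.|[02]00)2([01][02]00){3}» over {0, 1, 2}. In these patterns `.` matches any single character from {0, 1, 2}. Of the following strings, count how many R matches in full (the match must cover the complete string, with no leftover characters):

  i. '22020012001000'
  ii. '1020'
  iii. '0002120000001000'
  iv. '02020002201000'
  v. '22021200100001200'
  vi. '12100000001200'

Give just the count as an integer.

3

i → match
ii → no match — must end with '00'
iii → match
iv → no match
v → no match
vi → match
Total matched: 3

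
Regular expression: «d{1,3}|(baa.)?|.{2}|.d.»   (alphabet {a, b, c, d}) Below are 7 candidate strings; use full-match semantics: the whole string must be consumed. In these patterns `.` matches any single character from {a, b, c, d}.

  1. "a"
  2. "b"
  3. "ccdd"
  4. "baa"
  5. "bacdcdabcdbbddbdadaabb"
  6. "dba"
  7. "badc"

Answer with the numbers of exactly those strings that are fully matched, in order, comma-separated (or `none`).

none

1 → no match
2 → no match
3 → no match
4 → no match
5 → no match
6 → no match
7 → no match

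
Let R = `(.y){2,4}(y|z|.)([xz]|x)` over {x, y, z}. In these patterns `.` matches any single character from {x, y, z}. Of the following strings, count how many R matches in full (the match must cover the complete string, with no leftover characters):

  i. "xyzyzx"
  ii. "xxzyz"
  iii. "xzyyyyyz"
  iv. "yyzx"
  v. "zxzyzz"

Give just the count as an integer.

1

i → match
ii → no match
iii → no match
iv → no match
v → no match
Total matched: 1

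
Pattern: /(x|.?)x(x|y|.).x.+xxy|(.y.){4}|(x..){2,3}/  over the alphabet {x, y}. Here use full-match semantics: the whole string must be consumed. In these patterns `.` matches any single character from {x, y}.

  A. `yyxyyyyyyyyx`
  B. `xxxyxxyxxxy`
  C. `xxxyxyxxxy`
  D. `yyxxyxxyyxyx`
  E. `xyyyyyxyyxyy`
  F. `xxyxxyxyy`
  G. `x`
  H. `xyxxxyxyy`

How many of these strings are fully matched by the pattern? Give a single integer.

A → match
B → match
C → match
D → match
E → match
F → match
G → no match
H → match
Total matched: 7

7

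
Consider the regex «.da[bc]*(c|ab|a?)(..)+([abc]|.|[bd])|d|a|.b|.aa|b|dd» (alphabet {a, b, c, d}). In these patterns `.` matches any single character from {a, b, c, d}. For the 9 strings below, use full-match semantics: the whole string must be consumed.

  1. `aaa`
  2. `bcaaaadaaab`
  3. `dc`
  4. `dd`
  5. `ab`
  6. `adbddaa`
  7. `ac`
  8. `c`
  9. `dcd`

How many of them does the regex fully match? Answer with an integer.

1 → match
2 → no match
3 → no match
4 → match
5 → match
6 → no match
7 → no match
8 → no match
9 → no match
Total matched: 3

3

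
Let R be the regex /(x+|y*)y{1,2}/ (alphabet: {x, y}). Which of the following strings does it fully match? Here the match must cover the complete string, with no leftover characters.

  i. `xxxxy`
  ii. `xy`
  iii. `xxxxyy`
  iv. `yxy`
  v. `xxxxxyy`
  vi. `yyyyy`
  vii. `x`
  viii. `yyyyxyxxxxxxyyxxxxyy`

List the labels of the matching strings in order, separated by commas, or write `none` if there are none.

i → match
ii → match
iii → match
iv → no match
v → match
vi → match
vii → no match — must end with `y`
viii → no match

i, ii, iii, v, vi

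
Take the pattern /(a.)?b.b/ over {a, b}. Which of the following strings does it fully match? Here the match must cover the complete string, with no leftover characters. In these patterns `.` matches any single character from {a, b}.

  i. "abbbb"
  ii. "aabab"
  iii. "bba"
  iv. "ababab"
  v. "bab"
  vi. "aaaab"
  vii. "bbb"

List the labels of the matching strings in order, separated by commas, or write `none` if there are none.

i → match
ii → match
iii → no match — must end with "b"
iv → no match
v → match
vi → no match
vii → match

i, ii, v, vii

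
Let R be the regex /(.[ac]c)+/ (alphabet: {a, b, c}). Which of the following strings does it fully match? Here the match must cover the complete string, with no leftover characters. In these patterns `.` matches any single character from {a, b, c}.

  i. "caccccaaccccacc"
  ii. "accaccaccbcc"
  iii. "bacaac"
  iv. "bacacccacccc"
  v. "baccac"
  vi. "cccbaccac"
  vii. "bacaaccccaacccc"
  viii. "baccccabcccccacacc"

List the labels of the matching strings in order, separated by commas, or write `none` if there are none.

i → match
ii → match
iii → match
iv → match
v → match
vi → match
vii → match
viii → no match

i, ii, iii, iv, v, vi, vii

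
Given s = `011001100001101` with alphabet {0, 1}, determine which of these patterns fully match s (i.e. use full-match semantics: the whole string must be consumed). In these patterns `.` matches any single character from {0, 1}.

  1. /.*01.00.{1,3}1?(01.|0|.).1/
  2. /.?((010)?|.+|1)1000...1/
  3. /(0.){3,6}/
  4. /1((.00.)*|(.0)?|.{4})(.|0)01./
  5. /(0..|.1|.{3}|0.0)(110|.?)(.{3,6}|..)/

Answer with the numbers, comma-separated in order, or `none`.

1 → match
2 → no match
3 → no match
4 → no match — must start with `1`
5 → no match

1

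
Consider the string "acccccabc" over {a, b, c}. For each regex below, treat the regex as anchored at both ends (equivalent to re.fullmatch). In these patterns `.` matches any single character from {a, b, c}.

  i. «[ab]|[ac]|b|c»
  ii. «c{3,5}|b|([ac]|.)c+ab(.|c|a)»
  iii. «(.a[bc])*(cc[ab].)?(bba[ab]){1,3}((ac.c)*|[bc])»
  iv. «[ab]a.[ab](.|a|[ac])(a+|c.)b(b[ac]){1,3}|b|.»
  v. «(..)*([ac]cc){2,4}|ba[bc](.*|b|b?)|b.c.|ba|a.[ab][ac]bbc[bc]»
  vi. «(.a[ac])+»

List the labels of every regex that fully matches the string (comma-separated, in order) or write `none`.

i → no match
ii → match
iii → no match
iv → no match
v → no match
vi → no match

ii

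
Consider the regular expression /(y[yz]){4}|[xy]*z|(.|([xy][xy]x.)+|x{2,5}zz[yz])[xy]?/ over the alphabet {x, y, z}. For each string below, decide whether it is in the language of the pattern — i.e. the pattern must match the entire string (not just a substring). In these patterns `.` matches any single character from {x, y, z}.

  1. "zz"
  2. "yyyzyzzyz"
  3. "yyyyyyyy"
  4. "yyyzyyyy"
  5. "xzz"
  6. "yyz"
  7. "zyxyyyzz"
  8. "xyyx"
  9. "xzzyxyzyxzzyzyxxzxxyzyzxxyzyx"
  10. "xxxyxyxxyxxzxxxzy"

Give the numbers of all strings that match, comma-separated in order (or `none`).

3, 4, 6, 10

1 → no match
2 → no match
3 → match
4 → match
5 → no match
6 → match
7 → no match
8 → no match
9 → no match
10 → match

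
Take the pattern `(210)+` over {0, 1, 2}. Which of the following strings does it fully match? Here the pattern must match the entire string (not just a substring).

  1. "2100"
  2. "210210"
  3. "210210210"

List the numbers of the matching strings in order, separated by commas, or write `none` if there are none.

1 → no match — must end with "210"
2 → match
3 → match

2, 3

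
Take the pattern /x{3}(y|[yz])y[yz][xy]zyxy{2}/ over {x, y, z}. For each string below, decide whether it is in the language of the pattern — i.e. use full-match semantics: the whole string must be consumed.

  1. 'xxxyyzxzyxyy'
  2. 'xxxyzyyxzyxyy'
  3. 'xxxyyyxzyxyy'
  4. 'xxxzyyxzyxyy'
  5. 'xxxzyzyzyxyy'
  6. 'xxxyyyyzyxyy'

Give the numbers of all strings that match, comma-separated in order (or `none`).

1. 'xxxyyzxzyxyy' → match
2 → no match
3. 'xxxyyyxzyxyy' → match
4. 'xxxzyyxzyxyy' → match
5. 'xxxzyzyzyxyy' → match
6. 'xxxyyyyzyxyy' → match

1, 3, 4, 5, 6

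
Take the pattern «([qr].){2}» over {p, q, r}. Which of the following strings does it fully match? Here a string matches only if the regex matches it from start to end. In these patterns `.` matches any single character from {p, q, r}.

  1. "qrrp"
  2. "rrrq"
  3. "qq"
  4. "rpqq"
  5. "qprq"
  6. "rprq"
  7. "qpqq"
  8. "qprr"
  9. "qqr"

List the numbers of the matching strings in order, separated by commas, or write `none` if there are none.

1 → match
2 → match
3 → no match
4 → match
5 → match
6 → match
7 → match
8 → match
9 → no match

1, 2, 4, 5, 6, 7, 8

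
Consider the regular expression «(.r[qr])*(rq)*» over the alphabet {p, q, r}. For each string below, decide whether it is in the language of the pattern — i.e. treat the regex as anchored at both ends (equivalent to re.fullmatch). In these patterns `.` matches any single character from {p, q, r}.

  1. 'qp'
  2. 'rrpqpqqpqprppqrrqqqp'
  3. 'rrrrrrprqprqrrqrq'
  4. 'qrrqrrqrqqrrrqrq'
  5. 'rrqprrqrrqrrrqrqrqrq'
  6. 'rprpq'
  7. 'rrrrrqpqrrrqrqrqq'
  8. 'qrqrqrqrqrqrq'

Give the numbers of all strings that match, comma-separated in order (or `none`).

1 → no match
2 → no match
3 → match
4 → match
5 → match
6 → no match
7 → no match
8 → match

3, 4, 5, 8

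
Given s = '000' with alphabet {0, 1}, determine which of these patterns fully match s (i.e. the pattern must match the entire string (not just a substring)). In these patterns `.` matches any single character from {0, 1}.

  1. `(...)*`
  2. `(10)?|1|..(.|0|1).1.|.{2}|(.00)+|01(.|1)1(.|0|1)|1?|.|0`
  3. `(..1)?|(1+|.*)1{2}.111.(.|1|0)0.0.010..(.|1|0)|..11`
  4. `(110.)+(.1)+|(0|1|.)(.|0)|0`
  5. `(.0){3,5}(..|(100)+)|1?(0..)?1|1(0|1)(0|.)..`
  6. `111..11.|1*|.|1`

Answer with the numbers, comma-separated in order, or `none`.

1, 2

1 → match
2 → match
3 → no match
4 → no match
5 → no match
6 → no match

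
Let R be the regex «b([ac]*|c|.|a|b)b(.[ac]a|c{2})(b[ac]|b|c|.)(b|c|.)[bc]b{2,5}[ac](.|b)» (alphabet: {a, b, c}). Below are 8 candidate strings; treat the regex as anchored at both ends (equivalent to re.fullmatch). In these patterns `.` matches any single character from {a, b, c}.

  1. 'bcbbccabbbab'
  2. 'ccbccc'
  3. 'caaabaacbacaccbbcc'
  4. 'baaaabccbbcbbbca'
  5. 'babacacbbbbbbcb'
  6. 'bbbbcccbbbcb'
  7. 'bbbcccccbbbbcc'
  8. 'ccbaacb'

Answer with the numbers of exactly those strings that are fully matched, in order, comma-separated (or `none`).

1. 'bcbbccabbbab' → no match
2. 'ccbccc' → no match — must start with 'b'
3 → no match — must start with 'b'
4 → match
5 → match
6. 'bbbbcccbbbcb' → no match
7 → match
8. 'ccbaacb' → no match — must start with 'b'

4, 5, 7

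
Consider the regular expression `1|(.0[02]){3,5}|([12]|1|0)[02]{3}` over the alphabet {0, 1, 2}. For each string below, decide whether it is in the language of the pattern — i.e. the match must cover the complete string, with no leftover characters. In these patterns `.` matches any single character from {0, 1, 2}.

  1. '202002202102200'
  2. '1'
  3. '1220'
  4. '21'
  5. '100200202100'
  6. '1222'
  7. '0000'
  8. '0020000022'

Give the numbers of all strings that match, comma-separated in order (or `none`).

1 → match
2 → match
3 → match
4 → no match
5 → match
6 → match
7 → match
8 → no match

1, 2, 3, 5, 6, 7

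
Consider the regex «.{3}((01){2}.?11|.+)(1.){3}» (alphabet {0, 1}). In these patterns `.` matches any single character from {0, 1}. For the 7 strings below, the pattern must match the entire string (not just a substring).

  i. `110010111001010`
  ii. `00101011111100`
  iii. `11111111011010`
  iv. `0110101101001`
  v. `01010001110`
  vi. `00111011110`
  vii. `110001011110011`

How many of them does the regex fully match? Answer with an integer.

i → no match
ii → no match
iii → no match
iv → no match
v → no match
vi → no match
vii → no match
Total matched: 0

0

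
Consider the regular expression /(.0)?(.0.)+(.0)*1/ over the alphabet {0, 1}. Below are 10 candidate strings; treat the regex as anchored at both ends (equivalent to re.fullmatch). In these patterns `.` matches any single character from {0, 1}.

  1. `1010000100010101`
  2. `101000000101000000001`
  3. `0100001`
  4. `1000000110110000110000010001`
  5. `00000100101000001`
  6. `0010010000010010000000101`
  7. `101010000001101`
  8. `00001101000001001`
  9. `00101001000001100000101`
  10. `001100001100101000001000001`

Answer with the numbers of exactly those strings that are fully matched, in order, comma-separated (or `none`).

1, 2, 4, 5, 6, 8, 9, 10

1 → match
2 → match
3 → no match
4 → match
5 → match
6 → match
7 → no match
8 → match
9 → match
10 → match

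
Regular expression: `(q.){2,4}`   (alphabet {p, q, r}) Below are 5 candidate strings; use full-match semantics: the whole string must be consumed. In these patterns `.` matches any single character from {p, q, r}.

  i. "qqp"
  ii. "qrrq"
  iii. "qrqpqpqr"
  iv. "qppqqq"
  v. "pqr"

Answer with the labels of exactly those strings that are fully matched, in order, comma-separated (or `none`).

i → no match
ii → no match
iii → match
iv → no match
v → no match — must start with "q"

iii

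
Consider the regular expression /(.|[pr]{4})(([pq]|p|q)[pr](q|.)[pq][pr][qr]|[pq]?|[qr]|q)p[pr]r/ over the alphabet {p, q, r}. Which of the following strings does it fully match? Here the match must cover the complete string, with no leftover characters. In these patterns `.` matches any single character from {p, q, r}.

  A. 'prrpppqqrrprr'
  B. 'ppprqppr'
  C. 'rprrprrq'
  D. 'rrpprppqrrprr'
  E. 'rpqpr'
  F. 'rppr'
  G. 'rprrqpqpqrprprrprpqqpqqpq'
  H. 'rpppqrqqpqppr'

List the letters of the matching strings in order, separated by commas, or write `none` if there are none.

A → match
B. 'ppprqppr' → match
C. 'rprrprrq' → no match — must end with 'r'
D → no match
E. 'rpqpr' → no match
F. 'rppr' → match
G → no match — must end with 'r'
H → match

A, B, F, H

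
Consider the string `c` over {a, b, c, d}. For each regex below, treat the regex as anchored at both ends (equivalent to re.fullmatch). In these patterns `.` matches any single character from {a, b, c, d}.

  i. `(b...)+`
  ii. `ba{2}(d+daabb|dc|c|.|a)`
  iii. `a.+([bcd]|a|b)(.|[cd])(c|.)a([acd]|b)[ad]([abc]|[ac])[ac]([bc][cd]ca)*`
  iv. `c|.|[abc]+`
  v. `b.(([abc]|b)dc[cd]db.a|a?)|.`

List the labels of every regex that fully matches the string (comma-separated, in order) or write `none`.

i → no match — must start with `b`
ii → no match — must start with `ba`
iii → no match — must start with `a`
iv → match
v → match

iv, v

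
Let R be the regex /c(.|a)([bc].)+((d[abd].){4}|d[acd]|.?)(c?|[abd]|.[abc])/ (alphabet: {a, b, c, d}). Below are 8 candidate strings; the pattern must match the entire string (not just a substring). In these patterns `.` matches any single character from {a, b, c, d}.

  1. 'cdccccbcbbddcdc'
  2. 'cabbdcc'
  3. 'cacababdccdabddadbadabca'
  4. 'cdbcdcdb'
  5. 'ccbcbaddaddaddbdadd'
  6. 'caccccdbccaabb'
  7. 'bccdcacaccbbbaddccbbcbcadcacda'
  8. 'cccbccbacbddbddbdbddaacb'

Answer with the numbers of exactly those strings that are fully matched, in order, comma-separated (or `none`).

2, 3, 4, 5, 8

1 → no match
2 → match
3 → match
4 → match
5 → match
6 → no match
7 → no match — must start with 'c'
8 → match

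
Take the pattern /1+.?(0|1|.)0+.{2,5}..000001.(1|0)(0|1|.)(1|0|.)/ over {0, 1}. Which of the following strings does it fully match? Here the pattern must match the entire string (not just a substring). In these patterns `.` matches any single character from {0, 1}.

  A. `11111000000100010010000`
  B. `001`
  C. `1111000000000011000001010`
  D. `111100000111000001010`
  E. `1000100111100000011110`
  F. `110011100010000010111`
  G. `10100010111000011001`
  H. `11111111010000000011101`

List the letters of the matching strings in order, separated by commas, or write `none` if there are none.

F, H

A → no match
B → no match — must start with `1`
C → no match
D → no match
E → no match
F → match
G → no match
H → match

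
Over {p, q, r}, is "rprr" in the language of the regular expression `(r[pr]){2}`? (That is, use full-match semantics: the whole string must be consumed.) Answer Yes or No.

Yes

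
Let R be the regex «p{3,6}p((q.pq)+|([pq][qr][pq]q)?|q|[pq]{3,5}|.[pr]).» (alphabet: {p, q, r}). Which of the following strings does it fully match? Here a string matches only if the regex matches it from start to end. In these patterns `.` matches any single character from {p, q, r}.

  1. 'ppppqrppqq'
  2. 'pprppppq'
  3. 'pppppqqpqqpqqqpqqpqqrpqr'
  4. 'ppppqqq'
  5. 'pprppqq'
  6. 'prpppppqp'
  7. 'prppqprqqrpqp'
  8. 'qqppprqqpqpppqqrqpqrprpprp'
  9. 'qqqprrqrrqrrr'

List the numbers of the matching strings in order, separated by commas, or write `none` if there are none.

none

1 → no match
2 → no match
3 → no match
4 → no match
5 → no match
6 → no match
7 → no match
8 → no match — must start with 'p'
9 → no match — must start with 'p'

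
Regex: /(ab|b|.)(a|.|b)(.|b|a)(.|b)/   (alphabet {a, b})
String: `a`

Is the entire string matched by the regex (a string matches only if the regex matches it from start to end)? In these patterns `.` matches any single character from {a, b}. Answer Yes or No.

No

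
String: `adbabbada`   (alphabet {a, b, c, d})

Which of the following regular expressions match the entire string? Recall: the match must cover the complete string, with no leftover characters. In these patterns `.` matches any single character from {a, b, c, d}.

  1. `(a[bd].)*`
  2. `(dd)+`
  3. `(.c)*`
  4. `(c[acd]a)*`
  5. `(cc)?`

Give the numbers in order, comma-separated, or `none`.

1 → match
2 → no match — must start with `dd`
3 → no match
4 → no match
5 → no match

1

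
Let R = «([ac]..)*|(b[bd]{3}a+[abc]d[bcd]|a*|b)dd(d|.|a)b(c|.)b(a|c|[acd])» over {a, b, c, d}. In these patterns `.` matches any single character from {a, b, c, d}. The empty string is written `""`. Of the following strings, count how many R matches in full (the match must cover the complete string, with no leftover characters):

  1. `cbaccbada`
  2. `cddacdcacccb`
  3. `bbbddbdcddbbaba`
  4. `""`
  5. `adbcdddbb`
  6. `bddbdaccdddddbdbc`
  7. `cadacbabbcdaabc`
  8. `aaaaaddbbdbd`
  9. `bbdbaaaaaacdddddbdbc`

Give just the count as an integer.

1. `cbaccbada` → match
2. `cddacdcacccb` → match
3 → no match
4. `""` → match
5. `adbcdddbb` → no match
6 → no match
7 → match
8. `aaaaaddbbdbd` → match
9 → match
Total matched: 6

6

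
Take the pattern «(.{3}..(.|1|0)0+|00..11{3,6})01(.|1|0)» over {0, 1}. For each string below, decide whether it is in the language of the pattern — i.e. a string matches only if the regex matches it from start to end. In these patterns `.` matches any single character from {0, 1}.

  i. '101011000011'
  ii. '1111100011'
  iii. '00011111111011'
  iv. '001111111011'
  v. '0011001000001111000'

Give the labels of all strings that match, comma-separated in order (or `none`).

i, ii, iii, iv

i. '101011000011' → match
ii. '1111100011' → match
iii → match
iv. '001111111011' → match
v → no match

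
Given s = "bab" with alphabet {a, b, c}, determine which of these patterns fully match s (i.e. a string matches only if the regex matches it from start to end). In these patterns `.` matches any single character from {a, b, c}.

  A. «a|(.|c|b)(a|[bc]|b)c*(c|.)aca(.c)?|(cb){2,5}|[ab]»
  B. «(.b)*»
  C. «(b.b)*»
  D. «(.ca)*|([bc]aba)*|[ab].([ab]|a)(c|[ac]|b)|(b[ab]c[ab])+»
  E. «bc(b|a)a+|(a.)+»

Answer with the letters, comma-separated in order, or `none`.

A → no match
B → no match
C → match
D → no match
E → no match

C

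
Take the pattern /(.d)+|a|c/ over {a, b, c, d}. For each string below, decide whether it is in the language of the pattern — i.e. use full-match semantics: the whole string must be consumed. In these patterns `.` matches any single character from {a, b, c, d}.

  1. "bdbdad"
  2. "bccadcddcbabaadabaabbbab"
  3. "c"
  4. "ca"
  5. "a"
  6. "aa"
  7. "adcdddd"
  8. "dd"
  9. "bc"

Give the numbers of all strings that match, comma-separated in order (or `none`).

1 → match
2 → no match
3 → match
4 → no match
5 → match
6 → no match
7 → no match
8 → match
9 → no match

1, 3, 5, 8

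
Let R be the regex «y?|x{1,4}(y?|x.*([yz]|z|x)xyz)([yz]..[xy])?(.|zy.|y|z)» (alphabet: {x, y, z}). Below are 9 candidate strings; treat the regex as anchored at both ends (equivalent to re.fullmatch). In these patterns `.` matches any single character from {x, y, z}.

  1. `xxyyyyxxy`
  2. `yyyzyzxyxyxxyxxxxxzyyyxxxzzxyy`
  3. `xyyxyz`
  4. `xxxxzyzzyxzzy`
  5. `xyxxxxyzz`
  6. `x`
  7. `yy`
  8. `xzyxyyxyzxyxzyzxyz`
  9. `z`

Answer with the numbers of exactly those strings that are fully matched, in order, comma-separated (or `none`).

3

1 → no match
2 → no match
3 → match
4 → no match
5 → no match
6 → no match
7 → no match
8 → no match
9 → no match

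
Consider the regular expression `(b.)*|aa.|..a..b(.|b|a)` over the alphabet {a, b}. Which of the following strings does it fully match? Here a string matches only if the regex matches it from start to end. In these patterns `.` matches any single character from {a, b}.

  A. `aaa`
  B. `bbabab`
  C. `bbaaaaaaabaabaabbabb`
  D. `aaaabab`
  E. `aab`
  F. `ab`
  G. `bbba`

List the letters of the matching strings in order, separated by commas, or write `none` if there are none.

A → match
B → no match
C → no match
D → no match
E → match
F → no match
G → match

A, E, G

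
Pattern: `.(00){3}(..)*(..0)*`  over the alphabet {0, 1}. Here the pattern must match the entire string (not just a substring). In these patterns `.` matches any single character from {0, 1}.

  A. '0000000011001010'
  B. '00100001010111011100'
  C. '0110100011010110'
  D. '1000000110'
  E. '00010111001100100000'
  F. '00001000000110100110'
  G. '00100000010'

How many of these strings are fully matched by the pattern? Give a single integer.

A → match
B → no match
C → no match
D → match
E → no match
F → no match
G → no match
Total matched: 2

2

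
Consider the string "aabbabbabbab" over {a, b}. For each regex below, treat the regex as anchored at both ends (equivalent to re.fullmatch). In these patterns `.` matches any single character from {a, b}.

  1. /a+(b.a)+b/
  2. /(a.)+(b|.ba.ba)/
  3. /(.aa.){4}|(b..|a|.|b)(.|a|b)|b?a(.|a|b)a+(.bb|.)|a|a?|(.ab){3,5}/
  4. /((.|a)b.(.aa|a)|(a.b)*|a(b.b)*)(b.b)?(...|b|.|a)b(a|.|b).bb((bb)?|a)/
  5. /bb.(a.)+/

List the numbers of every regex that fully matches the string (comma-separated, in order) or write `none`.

1 → match
2 → no match
3 → match
4 → no match
5 → no match — must start with "bb"

1, 3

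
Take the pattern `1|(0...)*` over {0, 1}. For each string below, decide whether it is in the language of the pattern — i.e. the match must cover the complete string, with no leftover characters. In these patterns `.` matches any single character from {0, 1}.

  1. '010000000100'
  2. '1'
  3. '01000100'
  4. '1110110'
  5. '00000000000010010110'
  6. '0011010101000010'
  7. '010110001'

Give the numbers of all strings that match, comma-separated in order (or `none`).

1, 2, 3, 6

1 → match
2 → match
3 → match
4 → no match
5 → no match
6 → match
7 → no match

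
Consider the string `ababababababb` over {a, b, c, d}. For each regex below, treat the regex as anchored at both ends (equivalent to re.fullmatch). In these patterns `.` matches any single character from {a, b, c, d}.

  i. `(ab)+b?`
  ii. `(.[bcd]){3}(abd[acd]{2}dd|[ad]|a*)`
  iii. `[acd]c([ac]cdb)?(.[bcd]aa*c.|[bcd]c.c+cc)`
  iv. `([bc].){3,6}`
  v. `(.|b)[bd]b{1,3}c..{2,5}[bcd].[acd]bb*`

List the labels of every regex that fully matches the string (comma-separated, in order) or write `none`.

i → match
ii → no match
iii → no match
iv → no match
v → no match

i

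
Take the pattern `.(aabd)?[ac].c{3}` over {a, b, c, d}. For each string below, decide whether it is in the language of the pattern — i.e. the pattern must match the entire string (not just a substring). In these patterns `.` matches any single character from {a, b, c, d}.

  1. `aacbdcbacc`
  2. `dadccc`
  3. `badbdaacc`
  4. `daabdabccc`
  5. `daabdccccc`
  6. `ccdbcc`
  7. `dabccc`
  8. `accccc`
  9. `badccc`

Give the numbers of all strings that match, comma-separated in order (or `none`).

2, 4, 5, 7, 8, 9

1. `aacbdcbacc` → no match
2. `dadccc` → match
3. `badbdaacc` → no match
4. `daabdabccc` → match
5. `daabdccccc` → match
6. `ccdbcc` → no match
7. `dabccc` → match
8. `accccc` → match
9. `badccc` → match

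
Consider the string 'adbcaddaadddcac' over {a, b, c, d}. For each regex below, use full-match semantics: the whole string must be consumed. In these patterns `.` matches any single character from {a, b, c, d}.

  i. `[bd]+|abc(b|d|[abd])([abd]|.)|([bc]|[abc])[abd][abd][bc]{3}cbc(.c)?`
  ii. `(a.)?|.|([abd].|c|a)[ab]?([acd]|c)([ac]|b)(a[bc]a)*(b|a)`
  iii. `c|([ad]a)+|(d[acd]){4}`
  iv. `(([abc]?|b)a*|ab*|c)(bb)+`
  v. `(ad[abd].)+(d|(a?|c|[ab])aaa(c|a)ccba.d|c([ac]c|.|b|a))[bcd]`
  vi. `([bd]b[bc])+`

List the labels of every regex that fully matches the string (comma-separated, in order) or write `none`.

i → no match
ii → no match
iii → no match
iv → no match — must end with 'bb'
v → match
vi → no match

v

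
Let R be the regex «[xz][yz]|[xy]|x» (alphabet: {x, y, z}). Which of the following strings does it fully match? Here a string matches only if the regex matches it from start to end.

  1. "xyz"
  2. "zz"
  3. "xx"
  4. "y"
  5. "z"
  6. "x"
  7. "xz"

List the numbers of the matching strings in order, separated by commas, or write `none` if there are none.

2, 4, 6, 7

1 → no match
2 → match
3 → no match
4 → match
5 → no match
6 → match
7 → match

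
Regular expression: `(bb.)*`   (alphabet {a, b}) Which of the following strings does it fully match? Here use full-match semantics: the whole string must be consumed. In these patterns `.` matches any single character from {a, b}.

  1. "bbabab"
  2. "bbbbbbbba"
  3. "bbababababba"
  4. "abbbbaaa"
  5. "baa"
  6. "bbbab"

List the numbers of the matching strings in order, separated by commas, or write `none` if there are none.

2

1. "bbabab" → no match
2. "bbbbbbbba" → match
3. "bbababababba" → no match
4. "abbbbaaa" → no match
5. "baa" → no match
6. "bbbab" → no match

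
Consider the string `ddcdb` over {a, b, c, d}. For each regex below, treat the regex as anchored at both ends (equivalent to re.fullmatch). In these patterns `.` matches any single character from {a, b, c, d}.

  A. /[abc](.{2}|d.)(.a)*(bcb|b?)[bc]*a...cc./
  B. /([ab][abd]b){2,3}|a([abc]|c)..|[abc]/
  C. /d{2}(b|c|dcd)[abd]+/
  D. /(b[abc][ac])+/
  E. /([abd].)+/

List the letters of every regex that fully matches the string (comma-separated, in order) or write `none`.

A → no match
B → no match
C → match
D → no match — must start with `b`
E → no match

C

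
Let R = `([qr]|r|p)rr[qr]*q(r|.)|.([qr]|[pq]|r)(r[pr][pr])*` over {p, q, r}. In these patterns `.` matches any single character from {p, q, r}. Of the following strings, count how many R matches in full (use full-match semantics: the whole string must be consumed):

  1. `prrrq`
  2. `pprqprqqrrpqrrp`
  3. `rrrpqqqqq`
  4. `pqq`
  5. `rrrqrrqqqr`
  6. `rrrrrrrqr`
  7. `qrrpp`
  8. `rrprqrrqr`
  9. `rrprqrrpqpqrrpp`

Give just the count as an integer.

1 → no match
2 → no match
3 → no match
4 → no match
5 → match
6 → match
7 → match
8 → no match
9 → no match
Total matched: 3

3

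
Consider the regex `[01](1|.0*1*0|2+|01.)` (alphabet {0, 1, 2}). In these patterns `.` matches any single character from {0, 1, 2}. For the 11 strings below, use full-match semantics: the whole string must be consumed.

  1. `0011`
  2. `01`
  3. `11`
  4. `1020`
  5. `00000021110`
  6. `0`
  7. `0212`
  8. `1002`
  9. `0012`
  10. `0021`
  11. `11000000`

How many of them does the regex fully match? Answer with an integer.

5

1 → match
2 → match
3 → match
4 → no match
5 → no match
6 → no match
7 → no match
8 → no match
9 → match
10 → no match
11 → match
Total matched: 5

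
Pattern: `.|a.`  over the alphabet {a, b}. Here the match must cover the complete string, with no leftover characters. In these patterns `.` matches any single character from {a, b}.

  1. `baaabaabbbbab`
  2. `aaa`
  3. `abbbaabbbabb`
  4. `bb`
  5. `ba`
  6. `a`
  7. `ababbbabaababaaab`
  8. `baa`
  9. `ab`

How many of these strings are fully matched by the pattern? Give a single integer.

1 → no match
2. `aaa` → no match
3. `abbbaabbbabb` → no match
4. `bb` → no match
5. `ba` → no match
6. `a` → match
7 → no match
8. `baa` → no match
9. `ab` → match
Total matched: 2

2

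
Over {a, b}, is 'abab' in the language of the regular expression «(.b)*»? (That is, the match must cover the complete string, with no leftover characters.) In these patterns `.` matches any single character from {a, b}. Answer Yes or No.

Yes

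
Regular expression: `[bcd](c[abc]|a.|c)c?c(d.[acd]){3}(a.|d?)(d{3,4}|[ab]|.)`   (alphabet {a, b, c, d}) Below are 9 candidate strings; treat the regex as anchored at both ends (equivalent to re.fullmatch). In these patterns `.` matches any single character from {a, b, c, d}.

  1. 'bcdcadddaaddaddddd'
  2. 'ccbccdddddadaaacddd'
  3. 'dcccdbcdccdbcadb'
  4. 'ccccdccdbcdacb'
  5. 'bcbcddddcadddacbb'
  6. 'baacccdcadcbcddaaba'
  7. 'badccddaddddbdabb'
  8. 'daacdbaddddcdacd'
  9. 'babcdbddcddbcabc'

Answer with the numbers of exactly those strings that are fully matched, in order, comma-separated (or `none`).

1 → no match
2 → match
3 → match
4 → match
5 → no match
6 → no match
7 → match
8 → match
9 → match

2, 3, 4, 7, 8, 9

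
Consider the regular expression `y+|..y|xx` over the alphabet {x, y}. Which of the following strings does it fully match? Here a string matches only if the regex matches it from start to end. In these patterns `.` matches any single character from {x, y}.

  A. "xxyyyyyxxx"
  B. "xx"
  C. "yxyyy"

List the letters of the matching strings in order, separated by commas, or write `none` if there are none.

B

A → no match
B → match
C → no match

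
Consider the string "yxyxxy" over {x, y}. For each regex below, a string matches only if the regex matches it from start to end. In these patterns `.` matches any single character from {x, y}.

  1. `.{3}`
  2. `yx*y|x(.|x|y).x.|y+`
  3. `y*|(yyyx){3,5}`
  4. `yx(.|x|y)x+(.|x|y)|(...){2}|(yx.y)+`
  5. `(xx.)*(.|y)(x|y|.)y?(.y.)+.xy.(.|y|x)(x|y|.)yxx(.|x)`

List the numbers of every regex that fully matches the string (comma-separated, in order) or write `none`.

4

1 → no match
2 → no match
3 → no match
4 → match
5 → no match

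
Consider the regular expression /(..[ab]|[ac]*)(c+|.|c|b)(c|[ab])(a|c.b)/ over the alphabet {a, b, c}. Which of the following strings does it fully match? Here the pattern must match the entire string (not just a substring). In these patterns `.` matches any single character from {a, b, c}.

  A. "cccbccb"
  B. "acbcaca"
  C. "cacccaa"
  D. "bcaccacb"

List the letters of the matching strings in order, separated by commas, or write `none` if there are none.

A → match
B → no match
C → match
D → no match

A, C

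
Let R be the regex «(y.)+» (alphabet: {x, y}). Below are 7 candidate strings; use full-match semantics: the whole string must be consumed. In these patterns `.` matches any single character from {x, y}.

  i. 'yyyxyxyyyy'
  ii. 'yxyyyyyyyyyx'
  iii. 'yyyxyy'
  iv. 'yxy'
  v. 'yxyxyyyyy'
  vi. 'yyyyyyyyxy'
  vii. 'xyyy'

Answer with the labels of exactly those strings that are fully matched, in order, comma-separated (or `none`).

i → match
ii → match
iii → match
iv → no match
v → no match
vi → no match
vii → no match — must start with 'y'

i, ii, iii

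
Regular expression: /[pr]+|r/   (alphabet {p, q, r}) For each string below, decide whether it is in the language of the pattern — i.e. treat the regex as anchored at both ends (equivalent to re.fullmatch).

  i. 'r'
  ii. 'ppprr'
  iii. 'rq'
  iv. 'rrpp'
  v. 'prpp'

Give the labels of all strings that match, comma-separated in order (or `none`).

i → match
ii → match
iii → no match
iv → match
v → match

i, ii, iv, v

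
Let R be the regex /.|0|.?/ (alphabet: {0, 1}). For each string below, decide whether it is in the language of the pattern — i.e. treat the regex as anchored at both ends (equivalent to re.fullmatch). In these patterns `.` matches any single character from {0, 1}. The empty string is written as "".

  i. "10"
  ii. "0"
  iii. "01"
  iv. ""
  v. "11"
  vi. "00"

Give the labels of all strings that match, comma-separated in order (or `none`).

ii, iv

i → no match
ii → match
iii → no match
iv → match
v → no match
vi → no match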